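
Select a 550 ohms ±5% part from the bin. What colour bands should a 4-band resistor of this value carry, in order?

green, green, brown, gold

550 Ω = 55 × 10^1.
5 → green
5 → green
Multiplier 10^1 → brown.
±5% tolerance → gold.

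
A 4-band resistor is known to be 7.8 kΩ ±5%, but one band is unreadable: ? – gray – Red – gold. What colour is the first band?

7800 Ω = 78 × 10^2.
The first band gives digit 7 of the significand, and 7 is violet.

violet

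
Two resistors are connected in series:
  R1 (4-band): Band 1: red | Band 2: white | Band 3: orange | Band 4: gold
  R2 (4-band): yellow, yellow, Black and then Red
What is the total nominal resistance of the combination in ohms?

R1: red, white → 29; orange ×10^3 → 29000 Ω.
R2: yellow, yellow → 44; black ×1 → 44 Ω.
Series: 29000 + 44 = 29044 Ω.

29044 Ω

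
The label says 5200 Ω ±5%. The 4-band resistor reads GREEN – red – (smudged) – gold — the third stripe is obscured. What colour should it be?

5200 Ω = 52 × 10^2.
The third band is the multiplier, 10^2, which is red.

red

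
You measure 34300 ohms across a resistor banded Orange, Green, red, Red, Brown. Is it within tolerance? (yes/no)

no

Orange → 3 (first significant figure)
Green → 5 (second significant figure)
Red → 2 (third significant figure)
Red → ×10^2 multiplier
Brown → ±1% tolerance
352 × 100 = 35200 Ω
Allowed range: 34848 Ω to 35552 Ω.
34300 ohms lies outside that range.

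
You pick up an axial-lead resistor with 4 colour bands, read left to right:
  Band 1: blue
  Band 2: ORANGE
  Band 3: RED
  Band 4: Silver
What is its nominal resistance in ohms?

Blue → 6 (first significant figure)
Orange → 3 (second significant figure)
Red → ×10^2 multiplier
63 × 100 = 6300 Ω

6300 Ω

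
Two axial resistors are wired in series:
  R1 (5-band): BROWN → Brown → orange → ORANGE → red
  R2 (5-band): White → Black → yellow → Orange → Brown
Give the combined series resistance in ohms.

R1: brown, brown, orange → 113; orange ×10^3 → 113000 Ω.
R2: white, black, yellow → 904; orange ×10^3 → 904000 Ω.
Series: 113000 + 904000 = 1017000 Ω.

1017000 Ω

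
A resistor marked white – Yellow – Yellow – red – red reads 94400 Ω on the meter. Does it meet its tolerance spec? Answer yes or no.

yes

White → 9 (first significant figure)
Yellow → 4 (second significant figure)
Yellow → 4 (third significant figure)
Red → ×10^2 multiplier
Red → ±2% tolerance
944 × 100 = 94400 Ω
Allowed range: 92512 Ω to 96288 Ω.
94400 Ω lies inside that range.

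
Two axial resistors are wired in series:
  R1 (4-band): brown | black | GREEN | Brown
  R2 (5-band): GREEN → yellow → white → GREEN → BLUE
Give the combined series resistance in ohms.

55900000 Ω

R1: brown, black → 10; green ×10^5 → 1000000 Ω.
R2: green, yellow, white → 549; green ×10^5 → 54900000 Ω.
Series: 1000000 + 54900000 = 55900000 Ω.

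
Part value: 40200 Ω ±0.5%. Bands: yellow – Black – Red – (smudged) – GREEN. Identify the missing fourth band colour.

40200 Ω = 402 × 10^2.
The fourth band is the multiplier, 10^2, which is red.

red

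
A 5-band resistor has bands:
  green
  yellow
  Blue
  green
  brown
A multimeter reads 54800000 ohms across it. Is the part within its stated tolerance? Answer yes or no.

Green → 5 (first significant figure)
Yellow → 4 (second significant figure)
Blue → 6 (third significant figure)
Green → ×10^5 multiplier
Brown → ±1% tolerance
546 × 100000 = 54600000 Ω
Allowed range: 54054000 Ω to 55146000 Ω.
54800000 ohms lies inside that range.

yes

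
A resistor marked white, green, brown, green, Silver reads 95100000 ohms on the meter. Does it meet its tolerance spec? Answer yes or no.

yes

White → 9 (first significant figure)
Green → 5 (second significant figure)
Brown → 1 (third significant figure)
Green → ×10^5 multiplier
Silver → ±10% tolerance
951 × 100000 = 95100000 Ω
Allowed range: 85590000 Ω to 104610000 Ω.
95100000 ohms lies inside that range.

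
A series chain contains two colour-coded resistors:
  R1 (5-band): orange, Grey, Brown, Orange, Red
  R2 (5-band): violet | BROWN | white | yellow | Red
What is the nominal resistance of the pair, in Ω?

7571000 Ω

R1: orange, grey, brown → 381; orange ×10^3 → 381000 Ω.
R2: violet, brown, white → 719; yellow ×10^4 → 7190000 Ω.
Series: 381000 + 7190000 = 7571000 Ω.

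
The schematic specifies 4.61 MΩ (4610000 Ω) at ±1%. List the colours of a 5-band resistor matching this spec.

4610000 Ω = 461 × 10^4.
4 → yellow
6 → blue
1 → brown
Multiplier 10^4 → yellow.
±1% tolerance → brown.

yellow, blue, brown, yellow, brown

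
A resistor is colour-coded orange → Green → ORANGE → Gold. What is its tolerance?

The last band, gold, is the tolerance band.
Gold corresponds to ±5%.

±5%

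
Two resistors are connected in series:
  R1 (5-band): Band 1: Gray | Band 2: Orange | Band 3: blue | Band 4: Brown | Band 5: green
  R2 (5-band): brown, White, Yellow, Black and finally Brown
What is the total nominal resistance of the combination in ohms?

8554 Ω

R1: grey, orange, blue → 836; brown ×10 → 8360 Ω.
R2: brown, white, yellow → 194; black ×1 → 194 Ω.
Series: 8360 + 194 = 8554 Ω.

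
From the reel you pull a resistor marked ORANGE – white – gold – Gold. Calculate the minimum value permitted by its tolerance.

Orange → 3 (first significant figure)
White → 9 (second significant figure)
Gold → ×0.1 multiplier
Gold → ±5% tolerance
39 × 0.1 = 3.9 Ω
Minimum = 3.9 × (1 − 5/100) = 3.705 Ω.

3.705 Ω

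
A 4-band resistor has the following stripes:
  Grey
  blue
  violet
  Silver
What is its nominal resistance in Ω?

860000000 Ω

Grey → 8 (first significant figure)
Blue → 6 (second significant figure)
Violet → ×10^7 multiplier
86 × 10000000 = 860000000 Ω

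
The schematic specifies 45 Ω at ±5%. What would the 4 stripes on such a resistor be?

yellow, green, black, gold

45 Ω = 45 × 10^0.
4 → yellow
5 → green
Multiplier 10^0 → black.
±5% tolerance → gold.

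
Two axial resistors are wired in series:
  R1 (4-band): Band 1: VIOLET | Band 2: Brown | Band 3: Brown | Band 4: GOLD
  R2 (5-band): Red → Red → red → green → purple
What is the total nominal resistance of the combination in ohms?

R1: violet, brown → 71; brown ×10 → 710 Ω.
R2: red, red, red → 222; green ×10^5 → 22200000 Ω.
Series: 710 + 22200000 = 22200710 Ω.

22200710 Ω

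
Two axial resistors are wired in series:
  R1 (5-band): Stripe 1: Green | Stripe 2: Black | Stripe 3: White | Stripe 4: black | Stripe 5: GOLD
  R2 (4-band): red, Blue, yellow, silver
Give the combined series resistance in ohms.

R1: green, black, white → 509; black ×1 → 509 Ω.
R2: red, blue → 26; yellow ×10^4 → 260000 Ω.
Series: 509 + 260000 = 260509 Ω.

260509 Ω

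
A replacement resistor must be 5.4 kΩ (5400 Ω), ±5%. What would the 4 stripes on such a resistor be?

5400 Ω = 54 × 10^2.
5 → green
4 → yellow
Multiplier 10^2 → red.
±5% tolerance → gold.

green, yellow, red, gold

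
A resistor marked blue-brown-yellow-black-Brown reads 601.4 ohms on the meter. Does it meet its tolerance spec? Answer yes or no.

Blue → 6 (first significant figure)
Brown → 1 (second significant figure)
Yellow → 4 (third significant figure)
Black → ×1 multiplier
Brown → ±1% tolerance
614 × 1 = 614 Ω
Allowed range: 607.86 Ω to 620.14 Ω.
601.4 ohms lies outside that range.

no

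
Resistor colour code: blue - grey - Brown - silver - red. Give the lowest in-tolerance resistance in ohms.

6.6738 Ω

Blue → 6 (first significant figure)
Grey → 8 (second significant figure)
Brown → 1 (third significant figure)
Silver → ×0.01 multiplier
Red → ±2% tolerance
681 × 0.01 = 6.81 Ω
Lowest = 6.81 × (1 − 2/100) = 6.6738 Ω.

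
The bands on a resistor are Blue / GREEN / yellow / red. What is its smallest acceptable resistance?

637000 Ω

Blue → 6 (first significant figure)
Green → 5 (second significant figure)
Yellow → ×10^4 multiplier
Red → ±2% tolerance
65 × 10000 = 650000 Ω
Smallest = 650000 × (1 − 2/100) = 637000 Ω.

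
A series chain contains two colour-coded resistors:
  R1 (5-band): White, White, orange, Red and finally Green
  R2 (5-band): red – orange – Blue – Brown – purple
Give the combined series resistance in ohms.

101660 Ω

R1: white, white, orange → 993; red ×10^2 → 99300 Ω.
R2: red, orange, blue → 236; brown ×10 → 2360 Ω.
Series: 99300 + 2360 = 101660 Ω.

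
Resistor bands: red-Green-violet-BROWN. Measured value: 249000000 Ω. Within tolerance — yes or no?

Red → 2 (first significant figure)
Green → 5 (second significant figure)
Violet → ×10^7 multiplier
Brown → ±1% tolerance
25 × 10000000 = 250000000 Ω
Allowed range: 247500000 Ω to 252500000 Ω.
249000000 Ω lies inside that range.

yes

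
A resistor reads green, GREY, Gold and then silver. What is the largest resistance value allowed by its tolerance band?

6.38 Ω

Green → 5 (first significant figure)
Grey → 8 (second significant figure)
Gold → ×0.1 multiplier
Silver → ±10% tolerance
58 × 0.1 = 5.8 Ω
Largest = 5.8 × (1 + 10/100) = 6.38 Ω.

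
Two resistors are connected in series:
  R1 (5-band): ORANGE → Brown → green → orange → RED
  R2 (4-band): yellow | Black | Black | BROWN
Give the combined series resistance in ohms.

315040 Ω

R1: orange, brown, green → 315; orange ×10^3 → 315000 Ω.
R2: yellow, black → 40; black ×1 → 40 Ω.
Series: 315000 + 40 = 315040 Ω.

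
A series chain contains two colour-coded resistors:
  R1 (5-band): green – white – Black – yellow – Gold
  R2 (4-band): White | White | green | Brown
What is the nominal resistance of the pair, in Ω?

R1: green, white, black → 590; yellow ×10^4 → 5900000 Ω.
R2: white, white → 99; green ×10^5 → 9900000 Ω.
Series: 5900000 + 9900000 = 15800000 Ω.

15800000 Ω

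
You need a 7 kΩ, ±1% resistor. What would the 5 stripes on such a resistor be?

violet, black, black, brown, brown

7000 Ω = 700 × 10^1.
7 → violet
0 → black
0 → black
Multiplier 10^1 → brown.
±1% tolerance → brown.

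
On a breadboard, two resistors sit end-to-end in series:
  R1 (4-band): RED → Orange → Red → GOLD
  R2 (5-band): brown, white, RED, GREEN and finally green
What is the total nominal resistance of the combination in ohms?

19202300 Ω

R1: red, orange → 23; red ×10^2 → 2300 Ω.
R2: brown, white, red → 192; green ×10^5 → 19200000 Ω.
Series: 2300 + 19200000 = 19202300 Ω.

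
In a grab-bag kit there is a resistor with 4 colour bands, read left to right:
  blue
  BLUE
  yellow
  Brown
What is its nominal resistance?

Blue → 6 (first significant figure)
Blue → 6 (second significant figure)
Yellow → ×10^4 multiplier
66 × 10000 = 660000 Ω

660000 Ω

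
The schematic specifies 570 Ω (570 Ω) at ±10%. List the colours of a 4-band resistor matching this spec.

570 Ω = 57 × 10^1.
5 → green
7 → violet
Multiplier 10^1 → brown.
±10% tolerance → silver.

green, violet, brown, silver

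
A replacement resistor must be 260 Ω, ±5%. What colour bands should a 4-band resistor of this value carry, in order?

260 Ω = 26 × 10^1.
2 → red
6 → blue
Multiplier 10^1 → brown.
±5% tolerance → gold.

red, blue, brown, gold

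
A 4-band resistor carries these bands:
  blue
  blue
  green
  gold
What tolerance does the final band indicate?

The last band, gold, is the tolerance band.
Gold corresponds to ±5%.

±5%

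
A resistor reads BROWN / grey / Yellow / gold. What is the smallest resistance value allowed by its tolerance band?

171000 Ω

Brown → 1 (first significant figure)
Grey → 8 (second significant figure)
Yellow → ×10^4 multiplier
Gold → ±5% tolerance
18 × 10000 = 180000 Ω
Smallest = 180000 × (1 − 5/100) = 171000 Ω.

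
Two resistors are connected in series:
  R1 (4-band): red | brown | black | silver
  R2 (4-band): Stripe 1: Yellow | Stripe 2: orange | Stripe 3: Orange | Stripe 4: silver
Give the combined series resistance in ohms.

R1: red, brown → 21; black ×1 → 21 Ω.
R2: yellow, orange → 43; orange ×10^3 → 43000 Ω.
Series: 21 + 43000 = 43021 Ω.

43021 Ω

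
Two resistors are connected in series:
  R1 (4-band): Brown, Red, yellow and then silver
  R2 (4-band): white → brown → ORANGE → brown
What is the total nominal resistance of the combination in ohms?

R1: brown, red → 12; yellow ×10^4 → 120000 Ω.
R2: white, brown → 91; orange ×10^3 → 91000 Ω.
Series: 120000 + 91000 = 211000 Ω.

211000 Ω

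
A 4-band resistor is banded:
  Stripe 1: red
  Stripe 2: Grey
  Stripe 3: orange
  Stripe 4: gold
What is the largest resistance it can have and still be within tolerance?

Red → 2 (first significant figure)
Grey → 8 (second significant figure)
Orange → ×10^3 multiplier
Gold → ±5% tolerance
28 × 1000 = 28000 Ω
Largest = 28000 × (1 + 5/100) = 29400 Ω.

29400 Ω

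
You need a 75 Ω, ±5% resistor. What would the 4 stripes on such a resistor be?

violet, green, black, gold

75 Ω = 75 × 10^0.
7 → violet
5 → green
Multiplier 10^0 → black.
±5% tolerance → gold.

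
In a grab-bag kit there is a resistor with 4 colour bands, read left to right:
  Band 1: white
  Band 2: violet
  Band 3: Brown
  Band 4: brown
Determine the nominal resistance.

White → 9 (first significant figure)
Violet → 7 (second significant figure)
Brown → ×10 multiplier
97 × 10 = 970 Ω

970 Ω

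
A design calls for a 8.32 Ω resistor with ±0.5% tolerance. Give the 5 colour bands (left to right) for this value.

grey, orange, red, silver, green

8.32 Ω = 832 × 10^-2.
8 → grey
3 → orange
2 → red
Multiplier 10^-2 → silver.
±0.5% tolerance → green.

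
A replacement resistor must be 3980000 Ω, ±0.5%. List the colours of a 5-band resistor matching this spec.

orange, white, grey, yellow, green

3980000 Ω = 398 × 10^4.
3 → orange
9 → white
8 → grey
Multiplier 10^4 → yellow.
±0.5% tolerance → green.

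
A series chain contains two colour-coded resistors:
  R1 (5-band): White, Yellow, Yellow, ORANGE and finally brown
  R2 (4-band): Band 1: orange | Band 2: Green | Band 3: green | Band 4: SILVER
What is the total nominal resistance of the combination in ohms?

R1: white, yellow, yellow → 944; orange ×10^3 → 944000 Ω.
R2: orange, green → 35; green ×10^5 → 3500000 Ω.
Series: 944000 + 3500000 = 4444000 Ω.

4444000 Ω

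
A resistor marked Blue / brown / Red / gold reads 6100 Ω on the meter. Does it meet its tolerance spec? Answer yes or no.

Blue → 6 (first significant figure)
Brown → 1 (second significant figure)
Red → ×10^2 multiplier
Gold → ±5% tolerance
61 × 100 = 6100 Ω
Allowed range: 5795 Ω to 6405 Ω.
6100 Ω lies inside that range.

yes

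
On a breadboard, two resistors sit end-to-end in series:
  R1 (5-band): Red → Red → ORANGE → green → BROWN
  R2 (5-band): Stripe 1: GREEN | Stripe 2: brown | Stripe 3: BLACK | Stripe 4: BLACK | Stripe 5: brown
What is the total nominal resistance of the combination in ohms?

R1: red, red, orange → 223; green ×10^5 → 22300000 Ω.
R2: green, brown, black → 510; black ×1 → 510 Ω.
Series: 22300000 + 510 = 22300510 Ω.

22300510 Ω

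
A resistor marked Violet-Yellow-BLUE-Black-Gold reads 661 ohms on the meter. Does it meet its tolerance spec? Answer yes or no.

no

Violet → 7 (first significant figure)
Yellow → 4 (second significant figure)
Blue → 6 (third significant figure)
Black → ×1 multiplier
Gold → ±5% tolerance
746 × 1 = 746 Ω
Allowed range: 708.7 Ω to 783.3 Ω.
661 ohms lies outside that range.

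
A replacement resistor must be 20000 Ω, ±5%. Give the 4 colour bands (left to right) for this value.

red, black, orange, gold

20000 Ω = 20 × 10^3.
2 → red
0 → black
Multiplier 10^3 → orange.
±5% tolerance → gold.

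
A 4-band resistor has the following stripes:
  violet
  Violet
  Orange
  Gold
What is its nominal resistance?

77000 Ω

Violet → 7 (first significant figure)
Violet → 7 (second significant figure)
Orange → ×10^3 multiplier
77 × 1000 = 77000 Ω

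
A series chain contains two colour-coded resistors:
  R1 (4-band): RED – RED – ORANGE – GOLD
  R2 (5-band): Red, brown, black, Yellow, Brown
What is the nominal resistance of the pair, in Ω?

2122000 Ω

R1: red, red → 22; orange ×10^3 → 22000 Ω.
R2: red, brown, black → 210; yellow ×10^4 → 2100000 Ω.
Series: 22000 + 2100000 = 2122000 Ω.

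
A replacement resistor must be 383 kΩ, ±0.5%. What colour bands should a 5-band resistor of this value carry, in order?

orange, grey, orange, orange, green

383000 Ω = 383 × 10^3.
3 → orange
8 → grey
3 → orange
Multiplier 10^3 → orange.
±0.5% tolerance → green.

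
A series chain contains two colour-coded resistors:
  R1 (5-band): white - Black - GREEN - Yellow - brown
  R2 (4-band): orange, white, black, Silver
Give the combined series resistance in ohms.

R1: white, black, green → 905; yellow ×10^4 → 9050000 Ω.
R2: orange, white → 39; black ×1 → 39 Ω.
Series: 9050000 + 39 = 9050039 Ω.

9050039 Ω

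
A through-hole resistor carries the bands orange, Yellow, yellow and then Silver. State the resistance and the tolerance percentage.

340000 Ω ±10%

Orange → 3 (first significant figure)
Yellow → 4 (second significant figure)
Yellow → ×10^4 multiplier
Silver → ±10% tolerance
34 × 10000 = 340000 Ω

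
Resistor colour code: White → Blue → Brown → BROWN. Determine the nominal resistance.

White → 9 (first significant figure)
Blue → 6 (second significant figure)
Brown → ×10 multiplier
96 × 10 = 960 Ω

960 Ω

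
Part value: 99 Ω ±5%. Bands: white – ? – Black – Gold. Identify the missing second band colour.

white

99 Ω = 99 × 10^0.
The second band gives digit 9 of the significand, and 9 is white.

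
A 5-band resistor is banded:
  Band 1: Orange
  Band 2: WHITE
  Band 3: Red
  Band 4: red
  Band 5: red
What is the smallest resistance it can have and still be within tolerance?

Orange → 3 (first significant figure)
White → 9 (second significant figure)
Red → 2 (third significant figure)
Red → ×10^2 multiplier
Red → ±2% tolerance
392 × 100 = 39200 Ω
Smallest = 39200 × (1 − 2/100) = 38416 Ω.

38416 Ω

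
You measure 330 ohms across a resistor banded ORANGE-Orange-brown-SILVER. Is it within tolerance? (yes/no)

yes

Orange → 3 (first significant figure)
Orange → 3 (second significant figure)
Brown → ×10 multiplier
Silver → ±10% tolerance
33 × 10 = 330 Ω
Allowed range: 297 Ω to 363 Ω.
330 ohms lies inside that range.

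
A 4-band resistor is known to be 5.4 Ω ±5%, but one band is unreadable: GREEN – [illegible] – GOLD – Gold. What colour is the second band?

yellow

5.4 Ω = 54 × 10^-1.
The second band gives digit 4 of the significand, and 4 is yellow.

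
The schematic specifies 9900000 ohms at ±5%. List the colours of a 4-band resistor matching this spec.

white, white, green, gold

9900000 Ω = 99 × 10^5.
9 → white
9 → white
Multiplier 10^5 → green.
±5% tolerance → gold.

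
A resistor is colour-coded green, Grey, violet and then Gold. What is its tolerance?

The last band, gold, is the tolerance band.
Gold corresponds to ±5%.

±5%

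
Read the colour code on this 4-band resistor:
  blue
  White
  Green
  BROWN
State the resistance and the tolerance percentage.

Blue → 6 (first significant figure)
White → 9 (second significant figure)
Green → ×10^5 multiplier
Brown → ±1% tolerance
69 × 100000 = 6900000 Ω

6900000 Ω ±1%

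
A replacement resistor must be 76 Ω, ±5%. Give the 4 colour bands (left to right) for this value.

violet, blue, black, gold

76 Ω = 76 × 10^0.
7 → violet
6 → blue
Multiplier 10^0 → black.
±5% tolerance → gold.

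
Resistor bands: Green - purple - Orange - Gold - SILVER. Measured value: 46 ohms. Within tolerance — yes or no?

Green → 5 (first significant figure)
Violet → 7 (second significant figure)
Orange → 3 (third significant figure)
Gold → ×0.1 multiplier
Silver → ±10% tolerance
573 × 0.1 = 57.3 Ω
Allowed range: 51.57 Ω to 63.03 Ω.
46 ohms lies outside that range.

no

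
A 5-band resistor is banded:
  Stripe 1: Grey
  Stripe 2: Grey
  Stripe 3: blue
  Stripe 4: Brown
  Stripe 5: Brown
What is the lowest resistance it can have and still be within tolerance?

Grey → 8 (first significant figure)
Grey → 8 (second significant figure)
Blue → 6 (third significant figure)
Brown → ×10 multiplier
Brown → ±1% tolerance
886 × 10 = 8860 Ω
Lowest = 8860 × (1 − 1/100) = 8771.4 Ω.

8771.4 Ω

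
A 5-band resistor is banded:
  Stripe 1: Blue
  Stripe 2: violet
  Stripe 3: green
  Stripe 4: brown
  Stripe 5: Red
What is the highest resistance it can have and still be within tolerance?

Blue → 6 (first significant figure)
Violet → 7 (second significant figure)
Green → 5 (third significant figure)
Brown → ×10 multiplier
Red → ±2% tolerance
675 × 10 = 6750 Ω
Highest = 6750 × (1 + 2/100) = 6885 Ω.

6885 Ω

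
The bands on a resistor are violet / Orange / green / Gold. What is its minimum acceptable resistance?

6935000 Ω

Violet → 7 (first significant figure)
Orange → 3 (second significant figure)
Green → ×10^5 multiplier
Gold → ±5% tolerance
73 × 100000 = 7300000 Ω
Minimum = 7300000 × (1 − 5/100) = 6935000 Ω.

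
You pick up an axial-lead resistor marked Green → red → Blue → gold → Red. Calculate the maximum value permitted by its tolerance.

53.652 Ω

Green → 5 (first significant figure)
Red → 2 (second significant figure)
Blue → 6 (third significant figure)
Gold → ×0.1 multiplier
Red → ±2% tolerance
526 × 0.1 = 52.6 Ω
Maximum = 52.6 × (1 + 2/100) = 53.652 Ω.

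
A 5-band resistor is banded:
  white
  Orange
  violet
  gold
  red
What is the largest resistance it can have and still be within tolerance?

95.574 Ω

White → 9 (first significant figure)
Orange → 3 (second significant figure)
Violet → 7 (third significant figure)
Gold → ×0.1 multiplier
Red → ±2% tolerance
937 × 0.1 = 93.7 Ω
Largest = 93.7 × (1 + 2/100) = 95.574 Ω.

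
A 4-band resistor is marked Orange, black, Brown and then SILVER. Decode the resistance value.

300 Ω

Orange → 3 (first significant figure)
Black → 0 (second significant figure)
Brown → ×10 multiplier
30 × 10 = 300 Ω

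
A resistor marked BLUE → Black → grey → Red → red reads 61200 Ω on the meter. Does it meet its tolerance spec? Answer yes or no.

yes

Blue → 6 (first significant figure)
Black → 0 (second significant figure)
Grey → 8 (third significant figure)
Red → ×10^2 multiplier
Red → ±2% tolerance
608 × 100 = 60800 Ω
Allowed range: 59584 Ω to 62016 Ω.
61200 Ω lies inside that range.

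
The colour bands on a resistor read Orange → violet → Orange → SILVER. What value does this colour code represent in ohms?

37000 Ω

Orange → 3 (first significant figure)
Violet → 7 (second significant figure)
Orange → ×10^3 multiplier
37 × 1000 = 37000 Ω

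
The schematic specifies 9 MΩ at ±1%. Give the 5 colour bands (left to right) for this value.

white, black, black, yellow, brown

9000000 Ω = 900 × 10^4.
9 → white
0 → black
0 → black
Multiplier 10^4 → yellow.
±1% tolerance → brown.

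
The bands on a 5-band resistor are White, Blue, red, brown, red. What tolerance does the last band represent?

±2%

The last band, red, is the tolerance band.
Red corresponds to ±2%.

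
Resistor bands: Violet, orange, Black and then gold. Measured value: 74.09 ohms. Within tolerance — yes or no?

yes

Violet → 7 (first significant figure)
Orange → 3 (second significant figure)
Black → ×1 multiplier
Gold → ±5% tolerance
73 × 1 = 73 Ω
Allowed range: 69.35 Ω to 76.65 Ω.
74.09 ohms lies inside that range.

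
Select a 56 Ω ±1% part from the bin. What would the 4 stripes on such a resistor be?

green, blue, black, brown

56 Ω = 56 × 10^0.
5 → green
6 → blue
Multiplier 10^0 → black.
±1% tolerance → brown.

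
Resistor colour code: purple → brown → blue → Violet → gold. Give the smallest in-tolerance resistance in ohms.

Violet → 7 (first significant figure)
Brown → 1 (second significant figure)
Blue → 6 (third significant figure)
Violet → ×10^7 multiplier
Gold → ±5% tolerance
716 × 10000000 = 7160000000 Ω
Smallest = 7160000000 × (1 − 5/100) = 6802000000 Ω.

6802000000 Ω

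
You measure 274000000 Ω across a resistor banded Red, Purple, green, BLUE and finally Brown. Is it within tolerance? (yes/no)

yes

Red → 2 (first significant figure)
Violet → 7 (second significant figure)
Green → 5 (third significant figure)
Blue → ×10^6 multiplier
Brown → ±1% tolerance
275 × 1000000 = 275000000 Ω
Allowed range: 272250000 Ω to 277750000 Ω.
274000000 Ω lies inside that range.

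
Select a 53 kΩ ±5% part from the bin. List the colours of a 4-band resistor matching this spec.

green, orange, orange, gold

53000 Ω = 53 × 10^3.
5 → green
3 → orange
Multiplier 10^3 → orange.
±5% tolerance → gold.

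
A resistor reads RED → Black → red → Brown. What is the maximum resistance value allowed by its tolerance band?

2020 Ω

Red → 2 (first significant figure)
Black → 0 (second significant figure)
Red → ×10^2 multiplier
Brown → ±1% tolerance
20 × 100 = 2000 Ω
Maximum = 2000 × (1 + 1/100) = 2020 Ω.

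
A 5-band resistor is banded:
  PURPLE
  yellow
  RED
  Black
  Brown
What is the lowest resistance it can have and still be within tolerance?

734.58 Ω

Violet → 7 (first significant figure)
Yellow → 4 (second significant figure)
Red → 2 (third significant figure)
Black → ×1 multiplier
Brown → ±1% tolerance
742 × 1 = 742 Ω
Lowest = 742 × (1 − 1/100) = 734.58 Ω.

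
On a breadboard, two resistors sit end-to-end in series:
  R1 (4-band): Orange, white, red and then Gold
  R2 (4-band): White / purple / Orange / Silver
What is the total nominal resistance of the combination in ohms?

100900 Ω

R1: orange, white → 39; red ×10^2 → 3900 Ω.
R2: white, violet → 97; orange ×10^3 → 97000 Ω.
Series: 3900 + 97000 = 100900 Ω.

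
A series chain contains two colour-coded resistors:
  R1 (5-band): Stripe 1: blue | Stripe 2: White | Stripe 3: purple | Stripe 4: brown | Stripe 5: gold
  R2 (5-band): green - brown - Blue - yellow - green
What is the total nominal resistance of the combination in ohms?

R1: blue, white, violet → 697; brown ×10 → 6970 Ω.
R2: green, brown, blue → 516; yellow ×10^4 → 5160000 Ω.
Series: 6970 + 5160000 = 5166970 Ω.

5166970 Ω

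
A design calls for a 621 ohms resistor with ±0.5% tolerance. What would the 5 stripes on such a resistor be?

621 Ω = 621 × 10^0.
6 → blue
2 → red
1 → brown
Multiplier 10^0 → black.
±0.5% tolerance → green.

blue, red, brown, black, green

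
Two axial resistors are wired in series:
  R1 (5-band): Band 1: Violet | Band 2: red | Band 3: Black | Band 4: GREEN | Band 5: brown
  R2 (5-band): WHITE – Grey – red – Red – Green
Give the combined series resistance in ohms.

R1: violet, red, black → 720; green ×10^5 → 72000000 Ω.
R2: white, grey, red → 982; red ×10^2 → 98200 Ω.
Series: 72000000 + 98200 = 72098200 Ω.

72098200 Ω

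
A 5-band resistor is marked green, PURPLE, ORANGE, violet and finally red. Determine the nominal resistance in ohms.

5730000000 Ω

Green → 5 (first significant figure)
Violet → 7 (second significant figure)
Orange → 3 (third significant figure)
Violet → ×10^7 multiplier
573 × 10000000 = 5730000000 Ω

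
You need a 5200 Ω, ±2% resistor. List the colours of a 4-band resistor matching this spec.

green, red, red, red

5200 Ω = 52 × 10^2.
5 → green
2 → red
Multiplier 10^2 → red.
±2% tolerance → red.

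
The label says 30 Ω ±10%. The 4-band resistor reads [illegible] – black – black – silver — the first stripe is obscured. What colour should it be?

orange

30 Ω = 30 × 10^0.
The first band gives digit 3 of the significand, and 3 is orange.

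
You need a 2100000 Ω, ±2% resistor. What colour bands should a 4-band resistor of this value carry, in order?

red, brown, green, red

2100000 Ω = 21 × 10^5.
2 → red
1 → brown
Multiplier 10^5 → green.
±2% tolerance → red.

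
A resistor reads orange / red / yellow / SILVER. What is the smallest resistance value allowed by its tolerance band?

288000 Ω

Orange → 3 (first significant figure)
Red → 2 (second significant figure)
Yellow → ×10^4 multiplier
Silver → ±10% tolerance
32 × 10000 = 320000 Ω
Smallest = 320000 × (1 − 10/100) = 288000 Ω.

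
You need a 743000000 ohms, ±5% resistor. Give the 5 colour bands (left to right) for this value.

743000000 Ω = 743 × 10^6.
7 → violet
4 → yellow
3 → orange
Multiplier 10^6 → blue.
±5% tolerance → gold.

violet, yellow, orange, blue, gold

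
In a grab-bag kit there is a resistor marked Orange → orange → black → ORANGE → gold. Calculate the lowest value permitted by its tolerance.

Orange → 3 (first significant figure)
Orange → 3 (second significant figure)
Black → 0 (third significant figure)
Orange → ×10^3 multiplier
Gold → ±5% tolerance
330 × 1000 = 330000 Ω
Lowest = 330000 × (1 − 5/100) = 313500 Ω.

313500 Ω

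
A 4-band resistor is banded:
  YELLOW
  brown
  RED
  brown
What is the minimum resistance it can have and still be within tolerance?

4059 Ω

Yellow → 4 (first significant figure)
Brown → 1 (second significant figure)
Red → ×10^2 multiplier
Brown → ±1% tolerance
41 × 100 = 4100 Ω
Minimum = 4100 × (1 − 1/100) = 4059 Ω.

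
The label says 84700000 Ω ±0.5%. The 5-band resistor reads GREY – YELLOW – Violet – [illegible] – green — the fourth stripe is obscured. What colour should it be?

84700000 Ω = 847 × 10^5.
The fourth band is the multiplier, 10^5, which is green.

green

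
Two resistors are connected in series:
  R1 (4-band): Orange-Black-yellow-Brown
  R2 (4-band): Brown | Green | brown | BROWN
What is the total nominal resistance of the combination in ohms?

R1: orange, black → 30; yellow ×10^4 → 300000 Ω.
R2: brown, green → 15; brown ×10 → 150 Ω.
Series: 300000 + 150 = 300150 Ω.

300150 Ω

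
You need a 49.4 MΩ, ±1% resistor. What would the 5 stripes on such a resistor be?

49400000 Ω = 494 × 10^5.
4 → yellow
9 → white
4 → yellow
Multiplier 10^5 → green.
±1% tolerance → brown.

yellow, white, yellow, green, brown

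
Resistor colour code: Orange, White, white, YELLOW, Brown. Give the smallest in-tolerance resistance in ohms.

3950100 Ω

Orange → 3 (first significant figure)
White → 9 (second significant figure)
White → 9 (third significant figure)
Yellow → ×10^4 multiplier
Brown → ±1% tolerance
399 × 10000 = 3990000 Ω
Smallest = 3990000 × (1 − 1/100) = 3950100 Ω.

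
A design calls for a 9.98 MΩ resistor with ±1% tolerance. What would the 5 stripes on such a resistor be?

9980000 Ω = 998 × 10^4.
9 → white
9 → white
8 → grey
Multiplier 10^4 → yellow.
±1% tolerance → brown.

white, white, grey, yellow, brown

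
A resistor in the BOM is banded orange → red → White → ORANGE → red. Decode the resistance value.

Orange → 3 (first significant figure)
Red → 2 (second significant figure)
White → 9 (third significant figure)
Orange → ×10^3 multiplier
329 × 1000 = 329000 Ω

329000 Ω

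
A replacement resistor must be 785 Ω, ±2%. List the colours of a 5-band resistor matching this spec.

violet, grey, green, black, red

785 Ω = 785 × 10^0.
7 → violet
8 → grey
5 → green
Multiplier 10^0 → black.
±2% tolerance → red.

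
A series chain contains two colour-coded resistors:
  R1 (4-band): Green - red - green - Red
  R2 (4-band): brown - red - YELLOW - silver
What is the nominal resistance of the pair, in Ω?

5320000 Ω

R1: green, red → 52; green ×10^5 → 5200000 Ω.
R2: brown, red → 12; yellow ×10^4 → 120000 Ω.
Series: 5200000 + 120000 = 5320000 Ω.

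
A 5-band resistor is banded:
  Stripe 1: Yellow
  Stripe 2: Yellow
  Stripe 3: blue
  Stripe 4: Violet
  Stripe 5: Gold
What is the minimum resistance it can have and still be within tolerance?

Yellow → 4 (first significant figure)
Yellow → 4 (second significant figure)
Blue → 6 (third significant figure)
Violet → ×10^7 multiplier
Gold → ±5% tolerance
446 × 10000000 = 4460000000 Ω
Minimum = 4460000000 × (1 − 5/100) = 4237000000 Ω.

4237000000 Ω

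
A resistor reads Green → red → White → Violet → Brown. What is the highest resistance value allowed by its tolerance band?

5342900000 Ω

Green → 5 (first significant figure)
Red → 2 (second significant figure)
White → 9 (third significant figure)
Violet → ×10^7 multiplier
Brown → ±1% tolerance
529 × 10000000 = 5290000000 Ω
Highest = 5290000000 × (1 + 1/100) = 5342900000 Ω.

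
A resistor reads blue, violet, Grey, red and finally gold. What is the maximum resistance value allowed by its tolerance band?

Blue → 6 (first significant figure)
Violet → 7 (second significant figure)
Grey → 8 (third significant figure)
Red → ×10^2 multiplier
Gold → ±5% tolerance
678 × 100 = 67800 Ω
Maximum = 67800 × (1 + 5/100) = 71190 Ω.

71190 Ω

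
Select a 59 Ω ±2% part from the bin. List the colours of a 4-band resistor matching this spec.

59 Ω = 59 × 10^0.
5 → green
9 → white
Multiplier 10^0 → black.
±2% tolerance → red.

green, white, black, red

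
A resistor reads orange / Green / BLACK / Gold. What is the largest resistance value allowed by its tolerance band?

Orange → 3 (first significant figure)
Green → 5 (second significant figure)
Black → ×1 multiplier
Gold → ±5% tolerance
35 × 1 = 35 Ω
Largest = 35 × (1 + 5/100) = 36.75 Ω.

36.75 Ω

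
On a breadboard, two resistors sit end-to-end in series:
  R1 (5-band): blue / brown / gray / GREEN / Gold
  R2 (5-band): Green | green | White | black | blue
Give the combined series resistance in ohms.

R1: blue, brown, grey → 618; green ×10^5 → 61800000 Ω.
R2: green, green, white → 559; black ×1 → 559 Ω.
Series: 61800000 + 559 = 61800559 Ω.

61800559 Ω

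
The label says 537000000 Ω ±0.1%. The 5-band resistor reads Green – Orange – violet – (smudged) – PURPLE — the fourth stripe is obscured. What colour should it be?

blue

537000000 Ω = 537 × 10^6.
The fourth band is the multiplier, 10^6, which is blue.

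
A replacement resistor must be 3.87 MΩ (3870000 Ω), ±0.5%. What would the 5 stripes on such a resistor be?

orange, grey, violet, yellow, green

3870000 Ω = 387 × 10^4.
3 → orange
8 → grey
7 → violet
Multiplier 10^4 → yellow.
±0.5% tolerance → green.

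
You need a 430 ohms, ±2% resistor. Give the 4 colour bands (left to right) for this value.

yellow, orange, brown, red

430 Ω = 43 × 10^1.
4 → yellow
3 → orange
Multiplier 10^1 → brown.
±2% tolerance → red.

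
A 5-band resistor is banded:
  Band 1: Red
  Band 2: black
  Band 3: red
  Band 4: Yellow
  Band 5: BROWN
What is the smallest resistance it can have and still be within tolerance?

1999800 Ω

Red → 2 (first significant figure)
Black → 0 (second significant figure)
Red → 2 (third significant figure)
Yellow → ×10^4 multiplier
Brown → ±1% tolerance
202 × 10000 = 2020000 Ω
Smallest = 2020000 × (1 − 1/100) = 1999800 Ω.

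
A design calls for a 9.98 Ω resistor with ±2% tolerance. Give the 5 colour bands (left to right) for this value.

white, white, grey, silver, red

9.98 Ω = 998 × 10^-2.
9 → white
9 → white
8 → grey
Multiplier 10^-2 → silver.
±2% tolerance → red.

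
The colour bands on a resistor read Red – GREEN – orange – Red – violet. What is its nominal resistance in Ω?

25300 Ω

Red → 2 (first significant figure)
Green → 5 (second significant figure)
Orange → 3 (third significant figure)
Red → ×10^2 multiplier
253 × 100 = 25300 Ω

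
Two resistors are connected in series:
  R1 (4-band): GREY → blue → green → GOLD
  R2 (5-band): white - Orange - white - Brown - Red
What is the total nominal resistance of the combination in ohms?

8609390 Ω

R1: grey, blue → 86; green ×10^5 → 8600000 Ω.
R2: white, orange, white → 939; brown ×10 → 9390 Ω.
Series: 8600000 + 9390 = 8609390 Ω.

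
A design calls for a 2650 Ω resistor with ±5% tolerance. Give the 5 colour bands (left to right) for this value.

red, blue, green, brown, gold

2650 Ω = 265 × 10^1.
2 → red
6 → blue
5 → green
Multiplier 10^1 → brown.
±5% tolerance → gold.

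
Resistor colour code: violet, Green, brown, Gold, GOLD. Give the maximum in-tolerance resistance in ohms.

78.855 Ω

Violet → 7 (first significant figure)
Green → 5 (second significant figure)
Brown → 1 (third significant figure)
Gold → ×0.1 multiplier
Gold → ±5% tolerance
751 × 0.1 = 75.1 Ω
Maximum = 75.1 × (1 + 5/100) = 78.855 Ω.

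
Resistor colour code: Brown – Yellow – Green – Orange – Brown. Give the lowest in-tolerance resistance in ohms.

Brown → 1 (first significant figure)
Yellow → 4 (second significant figure)
Green → 5 (third significant figure)
Orange → ×10^3 multiplier
Brown → ±1% tolerance
145 × 1000 = 145000 Ω
Lowest = 145000 × (1 − 1/100) = 143550 Ω.

143550 Ω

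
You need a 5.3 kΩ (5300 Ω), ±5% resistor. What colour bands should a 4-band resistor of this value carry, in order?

5300 Ω = 53 × 10^2.
5 → green
3 → orange
Multiplier 10^2 → red.
±5% tolerance → gold.

green, orange, red, gold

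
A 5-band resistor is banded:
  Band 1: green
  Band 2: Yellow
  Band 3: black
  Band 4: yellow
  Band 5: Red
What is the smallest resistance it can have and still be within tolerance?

Green → 5 (first significant figure)
Yellow → 4 (second significant figure)
Black → 0 (third significant figure)
Yellow → ×10^4 multiplier
Red → ±2% tolerance
540 × 10000 = 5400000 Ω
Smallest = 5400000 × (1 − 2/100) = 5292000 Ω.

5292000 Ω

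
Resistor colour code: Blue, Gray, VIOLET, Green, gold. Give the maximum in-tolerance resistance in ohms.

72135000 Ω

Blue → 6 (first significant figure)
Grey → 8 (second significant figure)
Violet → 7 (third significant figure)
Green → ×10^5 multiplier
Gold → ±5% tolerance
687 × 100000 = 68700000 Ω
Maximum = 68700000 × (1 + 5/100) = 72135000 Ω.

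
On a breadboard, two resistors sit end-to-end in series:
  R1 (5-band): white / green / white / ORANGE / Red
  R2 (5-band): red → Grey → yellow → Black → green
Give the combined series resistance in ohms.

959284 Ω

R1: white, green, white → 959; orange ×10^3 → 959000 Ω.
R2: red, grey, yellow → 284; black ×1 → 284 Ω.
Series: 959000 + 284 = 959284 Ω.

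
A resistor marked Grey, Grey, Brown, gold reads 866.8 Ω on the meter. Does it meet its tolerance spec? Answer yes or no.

Grey → 8 (first significant figure)
Grey → 8 (second significant figure)
Brown → ×10 multiplier
Gold → ±5% tolerance
88 × 10 = 880 Ω
Allowed range: 836 Ω to 924 Ω.
866.8 Ω lies inside that range.

yes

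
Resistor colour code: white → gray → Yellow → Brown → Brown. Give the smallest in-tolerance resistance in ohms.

White → 9 (first significant figure)
Grey → 8 (second significant figure)
Yellow → 4 (third significant figure)
Brown → ×10 multiplier
Brown → ±1% tolerance
984 × 10 = 9840 Ω
Smallest = 9840 × (1 − 1/100) = 9741.6 Ω.

9741.6 Ω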